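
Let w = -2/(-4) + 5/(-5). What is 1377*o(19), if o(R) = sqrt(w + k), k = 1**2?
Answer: 1377*sqrt(2)/2 ≈ 973.69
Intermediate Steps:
k = 1
w = -1/2 (w = -2*(-1/4) + 5*(-1/5) = 1/2 - 1 = -1/2 ≈ -0.50000)
o(R) = sqrt(2)/2 (o(R) = sqrt(-1/2 + 1) = sqrt(1/2) = sqrt(2)/2)
1377*o(19) = 1377*(sqrt(2)/2) = 1377*sqrt(2)/2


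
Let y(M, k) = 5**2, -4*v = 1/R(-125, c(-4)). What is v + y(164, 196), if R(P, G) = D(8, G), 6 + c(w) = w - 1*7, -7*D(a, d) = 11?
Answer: 1107/44 ≈ 25.159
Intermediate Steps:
D(a, d) = -11/7 (D(a, d) = -1/7*11 = -11/7)
c(w) = -13 + w (c(w) = -6 + (w - 1*7) = -6 + (w - 7) = -6 + (-7 + w) = -13 + w)
R(P, G) = -11/7
v = 7/44 (v = -1/(4*(-11/7)) = -1/4*(-7/11) = 7/44 ≈ 0.15909)
y(M, k) = 25
v + y(164, 196) = 7/44 + 25 = 1107/44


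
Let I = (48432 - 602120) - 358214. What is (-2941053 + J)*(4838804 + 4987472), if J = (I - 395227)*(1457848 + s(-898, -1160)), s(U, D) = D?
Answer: -18710035944555196180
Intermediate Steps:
I = -911902 (I = -553688 - 358214 = -911902)
J = -1904079128752 (J = (-911902 - 395227)*(1457848 - 1160) = -1307129*1456688 = -1904079128752)
(-2941053 + J)*(4838804 + 4987472) = (-2941053 - 1904079128752)*(4838804 + 4987472) = -1904082069805*9826276 = -18710035944555196180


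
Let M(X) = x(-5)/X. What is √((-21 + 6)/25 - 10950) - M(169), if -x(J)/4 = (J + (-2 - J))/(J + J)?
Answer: 4/845 + I*√273765/5 ≈ 0.0047337 + 104.65*I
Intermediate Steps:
x(J) = 4/J (x(J) = -4*(J + (-2 - J))/(J + J) = -(-8)/(2*J) = -(-8)*1/(2*J) = -(-4)/J = 4/J)
M(X) = -4/(5*X) (M(X) = (4/(-5))/X = (4*(-⅕))/X = -4/(5*X))
√((-21 + 6)/25 - 10950) - M(169) = √((-21 + 6)/25 - 10950) - (-4)/(5*169) = √((1/25)*(-15) - 10950) - (-4)/(5*169) = √(-⅗ - 10950) - 1*(-4/845) = √(-54753/5) + 4/845 = I*√273765/5 + 4/845 = 4/845 + I*√273765/5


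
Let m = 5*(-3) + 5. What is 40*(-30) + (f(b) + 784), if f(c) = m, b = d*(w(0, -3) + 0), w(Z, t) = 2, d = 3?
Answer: -426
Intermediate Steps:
m = -10 (m = -15 + 5 = -10)
b = 6 (b = 3*(2 + 0) = 3*2 = 6)
f(c) = -10
40*(-30) + (f(b) + 784) = 40*(-30) + (-10 + 784) = -1200 + 774 = -426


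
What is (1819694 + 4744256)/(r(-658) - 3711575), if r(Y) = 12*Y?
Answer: -6563950/3719471 ≈ -1.7648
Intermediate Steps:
(1819694 + 4744256)/(r(-658) - 3711575) = (1819694 + 4744256)/(12*(-658) - 3711575) = 6563950/(-7896 - 3711575) = 6563950/(-3719471) = 6563950*(-1/3719471) = -6563950/3719471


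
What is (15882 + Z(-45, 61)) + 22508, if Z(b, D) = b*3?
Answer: 38255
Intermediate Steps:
Z(b, D) = 3*b
(15882 + Z(-45, 61)) + 22508 = (15882 + 3*(-45)) + 22508 = (15882 - 135) + 22508 = 15747 + 22508 = 38255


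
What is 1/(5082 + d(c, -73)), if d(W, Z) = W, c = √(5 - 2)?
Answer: 1694/8608907 - √3/25826721 ≈ 0.00019671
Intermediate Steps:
c = √3 ≈ 1.7320
1/(5082 + d(c, -73)) = 1/(5082 + √3)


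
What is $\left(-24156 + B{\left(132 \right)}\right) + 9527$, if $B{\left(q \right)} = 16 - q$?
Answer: $-14745$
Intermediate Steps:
$\left(-24156 + B{\left(132 \right)}\right) + 9527 = \left(-24156 + \left(16 - 132\right)\right) + 9527 = \left(-24156 - 116\right) + 9527 = -24272 + 9527 = -14745$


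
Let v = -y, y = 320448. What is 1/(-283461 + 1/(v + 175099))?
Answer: -145349/41200772890 ≈ -3.5278e-6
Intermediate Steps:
v = -320448 (v = -1*320448 = -320448)
1/(-283461 + 1/(v + 175099)) = 1/(-283461 + 1/(-320448 + 175099)) = 1/(-283461 + 1/(-145349)) = 1/(-283461 - 1/145349) = 1/(-41200772890/145349) = -145349/41200772890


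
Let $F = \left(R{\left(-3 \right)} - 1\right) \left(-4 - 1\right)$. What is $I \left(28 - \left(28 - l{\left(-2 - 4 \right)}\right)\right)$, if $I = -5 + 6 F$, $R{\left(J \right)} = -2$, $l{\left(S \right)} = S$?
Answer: $-510$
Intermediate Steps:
$F = 15$ ($F = \left(-2 - 1\right) \left(-4 - 1\right) = \left(-3\right) \left(-5\right) = 15$)
$I = 85$ ($I = -5 + 6 \cdot 15 = -5 + 90 = 85$)
$I \left(28 - \left(28 - l{\left(-2 - 4 \right)}\right)\right) = 85 \left(28 - \left(28 - \left(-2 - 4\right)\right)\right) = 85 \left(28 - \left(28 - -6\right)\right) = 85 \left(28 - \left(28 + 6\right)\right) = 85 \left(28 - 34\right) = 85 \left(-6\right) = -510$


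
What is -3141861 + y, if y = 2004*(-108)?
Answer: -3358293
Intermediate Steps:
y = -216432
-3141861 + y = -3141861 - 216432 = -3358293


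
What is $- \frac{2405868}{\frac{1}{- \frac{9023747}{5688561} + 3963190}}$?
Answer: $- \frac{18079968941848068908}{1896187} \approx -9.5349 \cdot 10^{12}$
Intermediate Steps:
$- \frac{2405868}{\frac{1}{- \frac{9023747}{5688561} + 3963190}} = - \frac{2405868}{\frac{1}{\frac{22544839045843}{5688561}}} = - \frac{2405868}{\frac{5688561}{22544839045843}} = \left(-2405868\right) \frac{22544839045843}{5688561} = - \frac{18079968941848068908}{1896187}$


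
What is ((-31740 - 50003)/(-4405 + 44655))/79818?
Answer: -81743/3212674500 ≈ -2.5444e-5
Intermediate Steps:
((-31740 - 50003)/(-4405 + 44655))/79818 = -81743/40250*(1/79818) = -81743*1/40250*(1/79818) = -81743/40250*1/79818 = -81743/3212674500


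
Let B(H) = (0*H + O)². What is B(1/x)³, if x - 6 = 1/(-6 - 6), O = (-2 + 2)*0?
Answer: 0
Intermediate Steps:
O = 0 (O = 0*0 = 0)
x = 71/12 (x = 6 + 1/(-6 - 6) = 6 + 1/(-12) = 6 - 1/12 = 71/12 ≈ 5.9167)
B(H) = 0 (B(H) = (0*H + 0)² = (0 + 0)² = 0² = 0)
B(1/x)³ = 0³ = 0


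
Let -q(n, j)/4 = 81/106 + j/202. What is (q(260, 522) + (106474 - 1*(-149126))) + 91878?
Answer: 1859978040/5353 ≈ 3.4746e+5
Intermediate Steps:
q(n, j) = -162/53 - 2*j/101 (q(n, j) = -4*(81/106 + j/202) = -162/53 - 2*j/101)
(q(260, 522) + (106474 - 1*(-149126))) + 91878 = ((-162/53 - 2/101*522) + (106474 - 1*(-149126))) + 91878 = ((-162/53 - 1044/101) + (106474 + 149126)) + 91878 = (-71694/5353 + 255600) + 91878 = 1368155106/5353 + 91878 = 1859978040/5353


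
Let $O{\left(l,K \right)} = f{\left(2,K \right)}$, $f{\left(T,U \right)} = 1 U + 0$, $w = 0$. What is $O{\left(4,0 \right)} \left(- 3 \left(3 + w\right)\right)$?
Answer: $0$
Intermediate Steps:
$f{\left(T,U \right)} = U$ ($f{\left(T,U \right)} = U + 0 = U$)
$O{\left(l,K \right)} = K$
$O{\left(4,0 \right)} \left(- 3 \left(3 + w\right)\right) = 0 \left(- 3 \left(3 + 0\right)\right) = 0 \left(\left(-3\right) 3\right) = 0 \left(-9\right) = 0$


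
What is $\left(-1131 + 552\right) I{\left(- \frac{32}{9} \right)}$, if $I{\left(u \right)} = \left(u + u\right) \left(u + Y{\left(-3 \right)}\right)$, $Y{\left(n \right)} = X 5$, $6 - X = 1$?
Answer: $\frac{2383936}{27} \approx 88294.0$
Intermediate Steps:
$X = 5$ ($X = 6 - 1 = 5$)
$Y{\left(n \right)} = 25$ ($Y{\left(n \right)} = 5 \cdot 5 = 25$)
$I{\left(u \right)} = 2 u \left(25 + u\right)$ ($I{\left(u \right)} = \left(u + u\right) \left(u + 25\right) = 2 u \left(25 + u\right)$)
$\left(-1131 + 552\right) I{\left(- \frac{32}{9} \right)} = \left(-1131 + 552\right) 2 \left(- \frac{32}{9}\right) \left(25 - \frac{32}{9}\right) = - 579 \cdot 2 \left(\left(-32\right) \frac{1}{9}\right) \left(25 - \frac{32}{9}\right) = - 579 \cdot 2 \left(- \frac{32}{9}\right) \left(25 - \frac{32}{9}\right) = - 579 \cdot 2 \left(- \frac{32}{9}\right) \frac{193}{9} = \left(-579\right) \left(- \frac{12352}{81}\right) = \frac{2383936}{27}$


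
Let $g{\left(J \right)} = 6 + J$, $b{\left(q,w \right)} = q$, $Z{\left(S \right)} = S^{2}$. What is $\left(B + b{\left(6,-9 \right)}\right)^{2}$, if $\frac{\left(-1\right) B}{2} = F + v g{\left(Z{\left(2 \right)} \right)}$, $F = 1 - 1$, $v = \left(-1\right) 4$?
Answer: $7396$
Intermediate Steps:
$v = -4$
$F = 0$ ($F = 1 - 1 = 0$)
$B = 80$ ($B = - 2 \left(0 - 4 \left(6 + 2^{2}\right)\right) = - 2 \left(0 - 4 \left(6 + 4\right)\right) = - 2 \left(0 - 40\right) = \left(-2\right) \left(-40\right) = 80$)
$\left(B + b{\left(6,-9 \right)}\right)^{2} = \left(80 + 6\right)^{2} = 86^{2} = 7396$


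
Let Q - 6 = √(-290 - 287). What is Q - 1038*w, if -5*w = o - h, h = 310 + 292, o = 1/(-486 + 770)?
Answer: -88727613/710 + I*√577 ≈ -1.2497e+5 + 24.021*I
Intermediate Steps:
o = 1/284 ≈ 0.0035211
h = 602
Q = 6 + I*√577 (Q = 6 + √(-290 - 287) = 6 + √(-577) = 6 + I*√577 ≈ 6.0 + 24.021*I)
w = 170967/1420 (w = -(1/284 - 1*602)/5 = -(1/284 - 602)/5 = -⅕*(-170967/284) = 170967/1420 ≈ 120.40)
Q - 1038*w = (6 + I*√577) - 1038*170967/1420 = (6 + I*√577) - 88731873/710 = -88727613/710 + I*√577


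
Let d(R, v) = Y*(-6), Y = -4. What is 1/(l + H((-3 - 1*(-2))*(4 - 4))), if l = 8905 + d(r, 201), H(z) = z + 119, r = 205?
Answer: 1/9048 ≈ 0.00011052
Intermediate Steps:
d(R, v) = 24 (d(R, v) = -4*(-6) = 24)
H(z) = 119 + z
l = 8929 (l = 8905 + 24 = 8929)
1/(l + H((-3 - 1*(-2))*(4 - 4))) = 1/(8929 + (119 + (-3 - 1*(-2))*(4 - 4))) = 1/(8929 + (119 + (-3 + 2)*0)) = 1/(8929 + (119 - 1*0)) = 1/(8929 + (119 + 0)) = 1/(8929 + 119) = 1/9048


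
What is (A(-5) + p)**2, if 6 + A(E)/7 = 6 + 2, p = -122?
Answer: 11664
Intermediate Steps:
A(E) = 14 (A(E) = -42 + 7*(6 + 2) = -42 + 7*8 = -42 + 56 = 14)
(A(-5) + p)**2 = (14 - 122)**2 = (-108)**2 = 11664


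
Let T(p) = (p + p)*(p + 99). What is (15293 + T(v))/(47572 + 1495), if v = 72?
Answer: 39917/49067 ≈ 0.81352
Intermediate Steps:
T(p) = 2*p*(99 + p) (T(p) = (2*p)*(99 + p) = 2*p*(99 + p))
(15293 + T(v))/(47572 + 1495) = (15293 + 2*72*(99 + 72))/(47572 + 1495) = (15293 + 2*72*171)/49067 = (15293 + 24624)*(1/49067) = 39917*(1/49067) = 39917/49067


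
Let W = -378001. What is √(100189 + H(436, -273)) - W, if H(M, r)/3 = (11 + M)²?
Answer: 378001 + 4*√43726 ≈ 3.7884e+5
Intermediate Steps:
H(M, r) = 3*(11 + M)²
√(100189 + H(436, -273)) - W = √(100189 + 3*(11 + 436)²) - 1*(-378001) = √(100189 + 3*447²) + 378001 = √(100189 + 3*199809) + 378001 = √(100189 + 599427) + 378001 = √699616 + 378001 = 4*√43726 + 378001 = 378001 + 4*√43726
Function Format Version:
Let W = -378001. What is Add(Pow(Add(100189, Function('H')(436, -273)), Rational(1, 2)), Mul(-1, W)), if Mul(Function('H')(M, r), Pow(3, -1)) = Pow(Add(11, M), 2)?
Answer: Add(378001, Mul(4, Pow(43726, Rational(1, 2)))) ≈ 3.7884e+5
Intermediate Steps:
Function('H')(M, r) = Mul(3, Pow(Add(11, M), 2))
Add(Pow(Add(100189, Function('H')(436, -273)), Rational(1, 2)), Mul(-1, W)) = Add(Pow(Add(100189, Mul(3, Pow(Add(11, 436), 2))), Rational(1, 2)), Mul(-1, -378001)) = Add(Pow(Add(100189, Mul(3, Pow(447, 2))), Rational(1, 2)), 378001) = Add(Pow(Add(100189, Mul(3, 199809)), Rational(1, 2)), 378001) = Add(Pow(Add(100189, 599427), Rational(1, 2)), 378001) = Add(Pow(699616, Rational(1, 2)), 378001) = Add(Mul(4, Pow(43726, Rational(1, 2))), 378001) = Add(378001, Mul(4, Pow(43726, Rational(1, 2))))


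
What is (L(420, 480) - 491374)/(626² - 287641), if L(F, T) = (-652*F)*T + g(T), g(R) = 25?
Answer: -43978183/34745 ≈ -1265.7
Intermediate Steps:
L(F, T) = 25 - 652*F*T (L(F, T) = (-652*F)*T + 25 = -652*F*T + 25 = 25 - 652*F*T)
(L(420, 480) - 491374)/(626² - 287641) = ((25 - 652*420*480) - 491374)/(626² - 287641) = ((25 - 131443200) - 491374)/(391876 - 287641) = (-131443175 - 491374)/104235 = -131934549*1/104235 = -43978183/34745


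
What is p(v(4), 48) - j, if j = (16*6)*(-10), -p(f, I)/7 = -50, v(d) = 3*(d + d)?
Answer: 1310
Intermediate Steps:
v(d) = 6*d (v(d) = 3*(2*d) = 6*d)
p(f, I) = 350 (p(f, I) = -7*(-50) = 350)
j = -960 (j = 96*(-10) = -960)
p(v(4), 48) - j = 350 - 1*(-960) = 350 + 960 = 1310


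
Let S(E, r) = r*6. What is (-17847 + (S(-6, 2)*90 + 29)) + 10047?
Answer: -6691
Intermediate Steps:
S(E, r) = 6*r
(-17847 + (S(-6, 2)*90 + 29)) + 10047 = (-17847 + ((6*2)*90 + 29)) + 10047 = (-17847 + (12*90 + 29)) + 10047 = (-17847 + (1080 + 29)) + 10047 = (-17847 + 1109) + 10047 = -16738 + 10047 = -6691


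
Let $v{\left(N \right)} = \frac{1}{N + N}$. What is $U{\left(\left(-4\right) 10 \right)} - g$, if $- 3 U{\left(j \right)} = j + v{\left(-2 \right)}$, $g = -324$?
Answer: $\frac{4049}{12} \approx 337.42$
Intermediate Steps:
$v{\left(N \right)} = \frac{1}{2 N}$
$U{\left(j \right)} = \frac{1}{12} - \frac{j}{3}$ ($U{\left(j \right)} = - \frac{j + \frac{1}{2 \left(-2\right)}}{3} = - \frac{j + \frac{1}{2} \left(- \frac{1}{2}\right)}{3} = - \frac{j - \frac{1}{4}}{3} = - \frac{- \frac{1}{4} + j}{3} = \frac{1}{12} - \frac{j}{3}$)
$U{\left(\left(-4\right) 10 \right)} - g = \left(\frac{1}{12} - \frac{\left(-4\right) 10}{3}\right) - -324 = \left(\frac{1}{12} - - \frac{40}{3}\right) + 324 = \left(\frac{1}{12} + \frac{40}{3}\right) + 324 = \frac{161}{12} + 324 = \frac{4049}{12}$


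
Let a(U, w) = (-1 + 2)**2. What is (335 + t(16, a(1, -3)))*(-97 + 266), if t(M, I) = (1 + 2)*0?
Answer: 56615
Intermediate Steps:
a(U, w) = 1 (a(U, w) = 1**2 = 1)
t(M, I) = 0 (t(M, I) = 3*0 = 0)
(335 + t(16, a(1, -3)))*(-97 + 266) = (335 + 0)*(-97 + 266) = 335*169 = 56615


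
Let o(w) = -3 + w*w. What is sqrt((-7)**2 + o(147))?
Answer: sqrt(21655) ≈ 147.16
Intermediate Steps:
o(w) = -3 + w**2
sqrt((-7)**2 + o(147)) = sqrt((-7)**2 + (-3 + 147**2)) = sqrt(49 + (-3 + 21609)) = sqrt(49 + 21606) = sqrt(21655)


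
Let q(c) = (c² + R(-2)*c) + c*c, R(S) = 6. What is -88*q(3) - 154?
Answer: -3322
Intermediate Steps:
q(c) = 2*c² + 6*c (q(c) = (c² + 6*c) + c*c = (c² + 6*c) + c² = 2*c² + 6*c)
-88*q(3) - 154 = -176*3*(3 + 3) - 154 = -176*3*6 - 154 = -88*36 - 154 = -3168 - 154 = -3322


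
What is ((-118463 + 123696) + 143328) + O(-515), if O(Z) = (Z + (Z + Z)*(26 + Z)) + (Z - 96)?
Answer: 651105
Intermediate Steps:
O(Z) = -96 + 2*Z + 2*Z*(26 + Z) (O(Z) = (Z + (2*Z)*(26 + Z)) + (-96 + Z) = (Z + 2*Z*(26 + Z)) + (-96 + Z) = -96 + 2*Z + 2*Z*(26 + Z))
((-118463 + 123696) + 143328) + O(-515) = ((-118463 + 123696) + 143328) + (-96 + 2*(-515)² + 54*(-515)) = (5233 + 143328) + (-96 + 2*265225 - 27810) = 148561 + (-96 + 530450 - 27810) = 148561 + 502544 = 651105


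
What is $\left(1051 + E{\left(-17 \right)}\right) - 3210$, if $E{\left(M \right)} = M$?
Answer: $-2176$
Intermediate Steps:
$\left(1051 + E{\left(-17 \right)}\right) - 3210 = \left(1051 - 17\right) - 3210 = 1034 - 3210 = -2176$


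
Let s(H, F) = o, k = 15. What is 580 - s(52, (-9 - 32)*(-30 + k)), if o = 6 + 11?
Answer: 563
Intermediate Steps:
o = 17
s(H, F) = 17
580 - s(52, (-9 - 32)*(-30 + k)) = 580 - 1*17 = 580 - 17 = 563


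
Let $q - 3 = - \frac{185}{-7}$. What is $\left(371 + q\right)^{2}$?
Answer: $\frac{7856809}{49} \approx 1.6034 \cdot 10^{5}$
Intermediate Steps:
$q = \frac{206}{7}$ ($q = 3 - \frac{185}{-7} = 3 - - \frac{185}{7} = 3 + \frac{185}{7} = \frac{206}{7} \approx 29.429$)
$\left(371 + q\right)^{2} = \left(371 + \frac{206}{7}\right)^{2} = \left(\frac{2803}{7}\right)^{2} = \frac{7856809}{49}$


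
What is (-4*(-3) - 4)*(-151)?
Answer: -1208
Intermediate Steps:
(-4*(-3) - 4)*(-151) = (12 - 4)*(-151) = 8*(-151) = -1208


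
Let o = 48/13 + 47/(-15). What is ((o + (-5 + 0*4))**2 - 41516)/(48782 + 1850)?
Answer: -197236993/240660225 ≈ -0.81957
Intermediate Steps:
o = 109/195 (o = 48*(1/13) + 47*(-1/15) = 48/13 - 47/15 = 109/195 ≈ 0.55897)
((o + (-5 + 0*4))**2 - 41516)/(48782 + 1850) = ((109/195 + (-5 + 0*4))**2 - 41516)/(48782 + 1850) = ((109/195 + (-5 + 0))**2 - 41516)/50632 = ((109/195 - 5)**2 - 41516)*(1/50632) = ((-866/195)**2 - 41516)*(1/50632) = (749956/38025 - 41516)*(1/50632) = -1577895944/38025*1/50632 = -197236993/240660225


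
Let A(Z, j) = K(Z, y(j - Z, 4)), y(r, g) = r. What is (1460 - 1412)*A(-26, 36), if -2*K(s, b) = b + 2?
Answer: -1536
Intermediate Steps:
K(s, b) = -1 - b/2 (K(s, b) = -(b + 2)/2 = -(2 + b)/2 = -1 - b/2)
A(Z, j) = -1 + Z/2 - j/2 (A(Z, j) = -1 - (j - Z)/2 = -1 + (Z/2 - j/2) = -1 + Z/2 - j/2)
(1460 - 1412)*A(-26, 36) = (1460 - 1412)*(-1 + (½)*(-26) - ½*36) = 48*(-1 - 13 - 18) = 48*(-32) = -1536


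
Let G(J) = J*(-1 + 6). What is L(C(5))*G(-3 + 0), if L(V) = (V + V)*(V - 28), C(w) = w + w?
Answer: 5400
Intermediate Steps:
C(w) = 2*w
G(J) = 5*J (G(J) = J*5 = 5*J)
L(V) = 2*V*(-28 + V) (L(V) = (2*V)*(-28 + V) = 2*V*(-28 + V))
L(C(5))*G(-3 + 0) = (2*(2*5)*(-28 + 2*5))*(5*(-3 + 0)) = (2*10*(-28 + 10))*(5*(-3)) = (2*10*(-18))*(-15) = -360*(-15) = 5400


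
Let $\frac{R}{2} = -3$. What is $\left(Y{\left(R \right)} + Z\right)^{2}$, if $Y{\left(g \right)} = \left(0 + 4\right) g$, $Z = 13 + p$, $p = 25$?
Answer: $196$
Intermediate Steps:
$R = -6$ ($R = 2 \left(-3\right) = -6$)
$Z = 38$ ($Z = 13 + 25 = 38$)
$Y{\left(g \right)} = 4 g$
$\left(Y{\left(R \right)} + Z\right)^{2} = \left(4 \left(-6\right) + 38\right)^{2} = \left(-24 + 38\right)^{2} = 14^{2} = 196$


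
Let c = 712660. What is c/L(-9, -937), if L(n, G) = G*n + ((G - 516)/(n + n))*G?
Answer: -12827880/1209667 ≈ -10.604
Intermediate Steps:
L(n, G) = G*n + G*(-516 + G)/(2*n) (L(n, G) = G*n + ((-516 + G)/((2*n)))*G = G*n + ((-516 + G)*(1/(2*n)))*G = G*n + ((-516 + G)/(2*n))*G = G*n + G*(-516 + G)/(2*n))
c/L(-9, -937) = 712660/(((½)*(-937)*(-516 - 937 + 2*(-9)²)/(-9))) = 712660/(((½)*(-937)*(-⅑)*(-516 - 937 + 2*81))) = 712660/(((½)*(-937)*(-⅑)*(-516 - 937 + 162))) = 712660/(((½)*(-937)*(-⅑)*(-1291))) = 712660/(-1209667/18) = 712660*(-18/1209667) = -12827880/1209667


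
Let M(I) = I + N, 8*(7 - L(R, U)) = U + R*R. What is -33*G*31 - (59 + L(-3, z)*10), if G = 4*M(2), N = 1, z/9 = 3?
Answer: -12360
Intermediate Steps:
z = 27 (z = 9*3 = 27)
L(R, U) = 7 - U/8 - R²/8 (L(R, U) = 7 - (U + R*R)/8 = 7 - (U + R²)/8 = 7 + (-U/8 - R²/8) = 7 - U/8 - R²/8)
M(I) = 1 + I (M(I) = I + 1 = 1 + I)
G = 12 (G = 4*(1 + 2) = 4*3 = 12)
-33*G*31 - (59 + L(-3, z)*10) = -33*12*31 - (59 + (7 - ⅛*27 - ⅛*(-3)²)*10) = -396*31 - (59 + (7 - 27/8 - ⅛*9)*10) = -12276 - (59 + (7 - 27/8 - 9/8)*10) = -12276 - (59 + (5/2)*10) = -12276 - (59 + 25) = -12276 - 1*84 = -12276 - 84 = -12360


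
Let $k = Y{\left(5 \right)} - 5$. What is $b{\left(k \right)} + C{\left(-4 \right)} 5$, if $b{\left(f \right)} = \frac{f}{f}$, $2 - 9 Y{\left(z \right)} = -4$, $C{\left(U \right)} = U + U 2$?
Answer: $-59$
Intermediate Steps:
$C{\left(U \right)} = 3 U$ ($C{\left(U \right)} = U + 2 U = 3 U$)
$Y{\left(z \right)} = \frac{2}{3}$ ($Y{\left(z \right)} = \frac{2}{9} - - \frac{4}{9} = \frac{2}{9} + \frac{4}{9} = \frac{2}{3}$)
$k = - \frac{13}{3}$ ($k = \frac{2}{3} - 5 = - \frac{13}{3} \approx -4.3333$)
$b{\left(f \right)} = 1$
$b{\left(k \right)} + C{\left(-4 \right)} 5 = 1 + 3 \left(-4\right) 5 = 1 - 60 = -59$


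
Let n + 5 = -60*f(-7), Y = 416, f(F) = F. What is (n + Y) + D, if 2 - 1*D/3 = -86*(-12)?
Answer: -2259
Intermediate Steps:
D = -3090 (D = 6 - (-258)*(-12) = 6 - 3*1032 = 6 - 3096 = -3090)
n = 415 (n = -5 - 60*(-7) = -5 + 420 = 415)
(n + Y) + D = (415 + 416) - 3090 = 831 - 3090 = -2259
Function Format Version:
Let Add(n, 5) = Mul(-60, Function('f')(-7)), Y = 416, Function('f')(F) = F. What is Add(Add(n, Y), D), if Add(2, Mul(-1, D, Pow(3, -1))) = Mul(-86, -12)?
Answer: -2259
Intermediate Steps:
D = -3090 (D = Add(6, Mul(-3, Mul(-86, -12))) = Add(6, Mul(-3, 1032)) = Add(6, -3096) = -3090)
n = 415 (n = Add(-5, Mul(-60, -7)) = Add(-5, 420) = 415)
Add(Add(n, Y), D) = Add(Add(415, 416), -3090) = Add(831, -3090) = -2259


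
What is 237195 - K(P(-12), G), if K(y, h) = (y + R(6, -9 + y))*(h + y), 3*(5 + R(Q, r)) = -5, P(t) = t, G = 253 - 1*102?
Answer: 719369/3 ≈ 2.3979e+5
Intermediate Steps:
G = 151 (G = 253 - 102 = 151)
R(Q, r) = -20/3 (R(Q, r) = -5 + (⅓)*(-5) = -5 - 5/3 = -20/3)
K(y, h) = (-20/3 + y)*(h + y) (K(y, h) = (y - 20/3)*(h + y) = (-20/3 + y)*(h + y))
237195 - K(P(-12), G) = 237195 - ((-12)² - 20/3*151 - 20/3*(-12) + 151*(-12)) = 237195 - (144 - 3020/3 + 80 - 1812) = 237195 - 1*(-7784/3) = 237195 + 7784/3 = 719369/3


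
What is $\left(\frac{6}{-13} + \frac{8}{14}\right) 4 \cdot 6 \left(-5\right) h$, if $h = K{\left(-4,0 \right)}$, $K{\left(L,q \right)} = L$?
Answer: $\frac{4800}{91} \approx 52.747$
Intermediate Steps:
$h = -4$
$\left(\frac{6}{-13} + \frac{8}{14}\right) 4 \cdot 6 \left(-5\right) h = \left(\frac{6}{-13} + \frac{8}{14}\right) 4 \cdot 6 \left(-5\right) \left(-4\right) = \left(6 \left(- \frac{1}{13}\right) + 8 \cdot \frac{1}{14}\right) 24 \left(-5\right) \left(-4\right) = \left(- \frac{6}{13} + \frac{4}{7}\right) \left(-120\right) \left(-4\right) = \frac{10}{91} \left(-120\right) \left(-4\right) = \left(- \frac{1200}{91}\right) \left(-4\right) = \frac{4800}{91}$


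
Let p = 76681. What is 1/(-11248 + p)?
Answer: 1/65433 ≈ 1.5283e-5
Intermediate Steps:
1/(-11248 + p) = 1/(-11248 + 76681) = 1/65433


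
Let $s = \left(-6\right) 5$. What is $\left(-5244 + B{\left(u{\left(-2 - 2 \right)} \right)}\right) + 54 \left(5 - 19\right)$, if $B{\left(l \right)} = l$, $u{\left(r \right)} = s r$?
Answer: $-5880$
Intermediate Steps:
$s = -30$
$u{\left(r \right)} = - 30 r$
$\left(-5244 + B{\left(u{\left(-2 - 2 \right)} \right)}\right) + 54 \left(5 - 19\right) = \left(-5244 - 30 \left(-2 - 2\right)\right) + 54 \left(5 - 19\right) = \left(-5244 - -120\right) + 54 \left(-14\right) = \left(-5244 + 120\right) - 756 = -5124 - 756 = -5880$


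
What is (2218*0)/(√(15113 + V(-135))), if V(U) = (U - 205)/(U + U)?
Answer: 0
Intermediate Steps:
V(U) = (-205 + U)/(2*U) (V(U) = (-205 + U)/((2*U)) = (-205 + U)*(1/(2*U)) = (-205 + U)/(2*U))
(2218*0)/(√(15113 + V(-135))) = (2218*0)/(√(15113 + (½)*(-205 - 135)/(-135))) = 0/(√(15113 + (½)*(-1/135)*(-340))) = 0/(√(15113 + 34/27)) = 0/(√(408085/27)) = 0/((√1224255/9)) = 0*(3*√1224255/408085) = 0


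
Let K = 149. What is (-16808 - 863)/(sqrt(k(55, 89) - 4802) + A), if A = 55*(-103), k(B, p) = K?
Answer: 9100565/2917898 + 53013*I*sqrt(517)/32096878 ≈ 3.1189 + 0.037555*I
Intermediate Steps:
k(B, p) = 149
A = -5665
(-16808 - 863)/(sqrt(k(55, 89) - 4802) + A) = (-16808 - 863)/(sqrt(149 - 4802) - 5665) = -17671/(sqrt(-4653) - 5665) = -17671/(3*I*sqrt(517) - 5665) = -17671/(-5665 + 3*I*sqrt(517))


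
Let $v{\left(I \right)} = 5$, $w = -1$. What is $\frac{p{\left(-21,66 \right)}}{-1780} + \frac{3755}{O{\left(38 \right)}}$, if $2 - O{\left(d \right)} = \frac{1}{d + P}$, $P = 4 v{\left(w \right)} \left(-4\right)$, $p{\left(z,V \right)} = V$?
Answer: $\frac{28071819}{15130} \approx 1855.4$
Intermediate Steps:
$P = -80$ ($P = 4 \cdot 5 \left(-4\right) = 20 \left(-4\right) = -80$)
$O{\left(d \right)} = 2 - \frac{1}{-80 + d}$ ($O{\left(d \right)} = 2 - \frac{1}{d - 80} = 2 - \frac{1}{-80 + d}$)
$\frac{p{\left(-21,66 \right)}}{-1780} + \frac{3755}{O{\left(38 \right)}} = \frac{66}{-1780} + \frac{3755}{\frac{1}{-80 + 38} \left(-161 + 2 \cdot 38\right)} = 66 \left(- \frac{1}{1780}\right) + \frac{3755}{\frac{1}{-42} \left(-161 + 76\right)} = - \frac{33}{890} + \frac{3755}{\left(- \frac{1}{42}\right) \left(-85\right)} = - \frac{33}{890} + \frac{3755}{\frac{85}{42}} = - \frac{33}{890} + 3755 \cdot \frac{42}{85} = - \frac{33}{890} + \frac{31542}{17} = \frac{28071819}{15130}$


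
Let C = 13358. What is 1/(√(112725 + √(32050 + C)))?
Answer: (112725 + 4*√2838)^(-½) ≈ 0.0029756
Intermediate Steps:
1/(√(112725 + √(32050 + C))) = 1/(√(112725 + √(32050 + 13358))) = 1/(√(112725 + √45408)) = 1/(√(112725 + 4*√2838)) = (112725 + 4*√2838)^(-½)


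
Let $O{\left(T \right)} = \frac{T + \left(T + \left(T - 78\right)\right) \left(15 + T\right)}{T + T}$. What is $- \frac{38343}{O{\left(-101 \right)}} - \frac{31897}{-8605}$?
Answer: $\frac{22471014731}{68779765} \approx 326.71$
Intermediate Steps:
$O{\left(T \right)} = \frac{T + \left(-78 + 2 T\right) \left(15 + T\right)}{2 T}$ ($O{\left(T \right)} = \frac{T + \left(T + \left(-78 + T\right)\right) \left(15 + T\right)}{2 T} = \left(T + \left(-78 + 2 T\right) \left(15 + T\right)\right) \frac{1}{2 T} = \frac{T + \left(-78 + 2 T\right) \left(15 + T\right)}{2 T}$)
$- \frac{38343}{O{\left(-101 \right)}} - \frac{31897}{-8605} = - \frac{38343}{- \frac{47}{2} - 101 - \frac{585}{-101}} - \frac{31897}{-8605} = - \frac{38343}{- \frac{47}{2} - 101 - - \frac{585}{101}} - - \frac{31897}{8605} = - \frac{38343}{- \frac{47}{2} - 101 + \frac{585}{101}} + \frac{31897}{8605} = - \frac{38343}{- \frac{23979}{202}} + \frac{31897}{8605} = \left(-38343\right) \left(- \frac{202}{23979}\right) + \frac{31897}{8605} = \frac{2581762}{7993} + \frac{31897}{8605} = \frac{22471014731}{68779765}$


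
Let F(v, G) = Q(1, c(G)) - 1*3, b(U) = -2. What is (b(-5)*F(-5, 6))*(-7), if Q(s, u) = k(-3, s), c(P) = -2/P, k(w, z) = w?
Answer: -84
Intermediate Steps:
Q(s, u) = -3
F(v, G) = -6 (F(v, G) = -3 - 1*3 = -3 - 3 = -6)
(b(-5)*F(-5, 6))*(-7) = -2*(-6)*(-7) = 12*(-7) = -84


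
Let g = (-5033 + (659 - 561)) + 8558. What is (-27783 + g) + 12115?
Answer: -12045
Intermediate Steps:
g = 3623 (g = (-5033 + 98) + 8558 = -4935 + 8558 = 3623)
(-27783 + g) + 12115 = (-27783 + 3623) + 12115 = -24160 + 12115 = -12045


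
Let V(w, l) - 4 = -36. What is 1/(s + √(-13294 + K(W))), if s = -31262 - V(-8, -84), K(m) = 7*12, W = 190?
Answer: -3123/97532611 - I*√13210/975326110 ≈ -3.202e-5 - 1.1784e-7*I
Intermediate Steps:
V(w, l) = -32 (V(w, l) = 4 - 36 = -32)
K(m) = 84
s = -31230 (s = -31262 - 1*(-32) = -31262 + 32 = -31230)
1/(s + √(-13294 + K(W))) = 1/(-31230 + √(-13294 + 84)) = 1/(-31230 + √(-13210)) = 1/(-31230 + I*√13210)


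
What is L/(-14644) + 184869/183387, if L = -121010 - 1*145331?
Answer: 17183566201/895173076 ≈ 19.196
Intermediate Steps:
L = -266341 (L = -121010 - 145331 = -266341)
L/(-14644) + 184869/183387 = -266341/(-14644) + 184869/183387 = -266341*(-1/14644) + 184869*(1/183387) = 266341/14644 + 61623/61129 = 17183566201/895173076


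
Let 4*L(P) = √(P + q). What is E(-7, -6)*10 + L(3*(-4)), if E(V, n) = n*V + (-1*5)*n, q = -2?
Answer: 720 + I*√14/4 ≈ 720.0 + 0.93541*I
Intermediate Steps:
L(P) = √(-2 + P)/4 (L(P) = √(P - 2)/4 = √(-2 + P)/4)
E(V, n) = -5*n + V*n (E(V, n) = V*n - 5*n = -5*n + V*n)
E(-7, -6)*10 + L(3*(-4)) = -6*(-5 - 7)*10 + √(-2 + 3*(-4))/4 = -6*(-12)*10 + √(-2 - 12)/4 = 72*10 + √(-14)/4 = 720 + (I*√14)/4 = 720 + I*√14/4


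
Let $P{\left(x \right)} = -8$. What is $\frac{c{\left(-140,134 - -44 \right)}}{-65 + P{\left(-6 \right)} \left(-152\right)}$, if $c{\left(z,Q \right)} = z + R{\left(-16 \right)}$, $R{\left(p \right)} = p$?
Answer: $- \frac{156}{1151} \approx -0.13553$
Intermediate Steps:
$c{\left(z,Q \right)} = -16 + z$ ($c{\left(z,Q \right)} = z - 16 = -16 + z$)
$\frac{c{\left(-140,134 - -44 \right)}}{-65 + P{\left(-6 \right)} \left(-152\right)} = \frac{-16 - 140}{-65 - -1216} = - \frac{156}{-65 + 1216} = - \frac{156}{1151}$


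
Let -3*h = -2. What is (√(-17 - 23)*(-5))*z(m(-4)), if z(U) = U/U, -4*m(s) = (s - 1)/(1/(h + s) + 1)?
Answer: -10*I*√10 ≈ -31.623*I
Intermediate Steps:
h = ⅔ (h = -⅓*(-2) = ⅔ ≈ 0.66667)
m(s) = -(-1 + s)/(4*(1 + 1/(⅔ + s))) (m(s) = -(s - 1)/(4*(1/(⅔ + s) + 1)) = -(-1 + s)/(4*(1 + 1/(⅔ + s))))
z(U) = 1
(√(-17 - 23)*(-5))*z(m(-4)) = (√(-17 - 23)*(-5))*1 = (√(-40)*(-5))*1 = ((2*I*√10)*(-5))*1 = -10*I*√10*1 = -10*I*√10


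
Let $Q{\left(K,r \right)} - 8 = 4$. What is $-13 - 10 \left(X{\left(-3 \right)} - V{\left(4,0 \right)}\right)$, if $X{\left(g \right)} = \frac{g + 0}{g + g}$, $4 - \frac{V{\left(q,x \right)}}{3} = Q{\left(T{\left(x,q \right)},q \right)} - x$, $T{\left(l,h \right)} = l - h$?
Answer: $-258$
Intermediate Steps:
$Q{\left(K,r \right)} = 12$ ($Q{\left(K,r \right)} = 8 + 4 = 12$)
$V{\left(q,x \right)} = -24 + 3 x$ ($V{\left(q,x \right)} = 12 - 3 \left(12 - x\right) = 12 + \left(-36 + 3 x\right) = -24 + 3 x$)
$X{\left(g \right)} = \frac{1}{2}$ ($X{\left(g \right)} = \frac{g}{2 g} = g \frac{1}{2 g} = \frac{1}{2}$)
$-13 - 10 \left(X{\left(-3 \right)} - V{\left(4,0 \right)}\right) = -13 - 10 \left(\frac{1}{2} - \left(-24 + 3 \cdot 0\right)\right) = -13 - 10 \left(\frac{1}{2} - \left(-24 + 0\right)\right) = -13 - 10 \left(\frac{1}{2} - -24\right) = -13 - 10 \left(\frac{1}{2} + 24\right) = -13 - 245 = -258$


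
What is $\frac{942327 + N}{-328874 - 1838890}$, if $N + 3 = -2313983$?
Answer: $\frac{1371659}{2167764} \approx 0.63275$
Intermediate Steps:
$N = -2313986$ ($N = -3 - 2313983 = -2313986$)
$\frac{942327 + N}{-328874 - 1838890} = \frac{942327 - 2313986}{-328874 - 1838890} = - \frac{1371659}{-2167764} = \left(-1371659\right) \left(- \frac{1}{2167764}\right) = \frac{1371659}{2167764}$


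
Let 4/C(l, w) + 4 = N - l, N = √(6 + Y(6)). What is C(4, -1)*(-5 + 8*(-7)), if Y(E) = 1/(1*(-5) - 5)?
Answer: 19520/581 + 244*√590/581 ≈ 43.798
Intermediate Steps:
Y(E) = -⅒ (Y(E) = 1/(-5 - 5) = 1/(-10) = -⅒)
N = √590/10 (N = √(6 - ⅒) = √(59/10) = √590/10 ≈ 2.4290)
C(l, w) = 4/(-4 - l + √590/10) (C(l, w) = 4/(-4 + (√590/10 - l)) = 4/(-4 + (-l + √590/10)) = 4/(-4 - l + √590/10))
C(4, -1)*(-5 + 8*(-7)) = (-40/(40 - √590 + 10*4))*(-5 + 8*(-7)) = (-40/(40 - √590 + 40))*(-5 - 56) = -40/(80 - √590)*(-61) = 2440/(80 - √590)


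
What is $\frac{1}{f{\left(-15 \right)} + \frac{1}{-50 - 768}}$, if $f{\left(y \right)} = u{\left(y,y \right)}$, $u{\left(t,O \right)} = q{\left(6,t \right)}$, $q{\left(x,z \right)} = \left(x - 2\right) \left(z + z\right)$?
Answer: $- \frac{818}{98161} \approx -0.0083333$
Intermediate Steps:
$q{\left(x,z \right)} = 2 z \left(-2 + x\right)$ ($q{\left(x,z \right)} = \left(-2 + x\right) 2 z = 2 z \left(-2 + x\right)$)
$u{\left(t,O \right)} = 8 t$ ($u{\left(t,O \right)} = 2 t \left(-2 + 6\right) = 2 t 4 = 8 t$)
$f{\left(y \right)} = 8 y$
$\frac{1}{f{\left(-15 \right)} + \frac{1}{-50 - 768}} = \frac{1}{8 \left(-15\right) + \frac{1}{-50 - 768}} = \frac{1}{-120 + \frac{1}{-818}} = \frac{1}{-120 - \frac{1}{818}} = \frac{1}{- \frac{98161}{818}} = - \frac{818}{98161}$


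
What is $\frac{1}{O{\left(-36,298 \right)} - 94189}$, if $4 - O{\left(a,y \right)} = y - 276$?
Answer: $- \frac{1}{94207} \approx -1.0615 \cdot 10^{-5}$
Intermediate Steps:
$O{\left(a,y \right)} = 280 - y$ ($O{\left(a,y \right)} = 4 - \left(y - 276\right) = 4 - \left(-276 + y\right) = 280 - y$)
$\frac{1}{O{\left(-36,298 \right)} - 94189} = \frac{1}{\left(280 - 298\right) - 94189} = \frac{1}{-18 - 94189} = \frac{1}{-94207} = - \frac{1}{94207}$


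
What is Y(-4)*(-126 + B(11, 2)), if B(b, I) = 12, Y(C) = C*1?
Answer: 456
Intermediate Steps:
Y(C) = C
Y(-4)*(-126 + B(11, 2)) = -4*(-126 + 12) = -4*(-114) = 456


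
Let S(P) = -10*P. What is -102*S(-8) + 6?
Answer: -8154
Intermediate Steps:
-102*S(-8) + 6 = -(-1020)*(-8) + 6 = -102*80 + 6 = -8160 + 6 = -8154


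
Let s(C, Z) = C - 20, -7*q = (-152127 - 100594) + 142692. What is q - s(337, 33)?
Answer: 107810/7 ≈ 15401.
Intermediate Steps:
q = 110029/7 (q = -((-152127 - 100594) + 142692)/7 = -(-252721 + 142692)/7 = -⅐*(-110029) = 110029/7 ≈ 15718.)
s(C, Z) = -20 + C
q - s(337, 33) = 110029/7 - (-20 + 337) = 110029/7 - 1*317 = 110029/7 - 317 = 107810/7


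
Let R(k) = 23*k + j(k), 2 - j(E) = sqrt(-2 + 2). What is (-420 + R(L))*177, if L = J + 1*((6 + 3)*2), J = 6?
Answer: 23718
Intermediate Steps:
j(E) = 2 (j(E) = 2 - sqrt(-2 + 2) = 2 - sqrt(0) = 2 - 1*0 = 2 + 0 = 2)
L = 24 (L = 6 + 1*((6 + 3)*2) = 6 + 1*(9*2) = 6 + 1*18 = 6 + 18 = 24)
R(k) = 2 + 23*k (R(k) = 23*k + 2 = 2 + 23*k)
(-420 + R(L))*177 = (-420 + (2 + 23*24))*177 = (-420 + (2 + 552))*177 = (-420 + 554)*177 = 134*177 = 23718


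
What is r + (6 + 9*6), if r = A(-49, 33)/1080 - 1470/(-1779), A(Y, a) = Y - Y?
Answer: 36070/593 ≈ 60.826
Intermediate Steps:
A(Y, a) = 0
r = 490/593 (r = 0/1080 - 1470/(-1779) = 0*(1/1080) - 1470*(-1/1779) = 0 + 490/593 = 490/593 ≈ 0.82631)
r + (6 + 9*6) = 490/593 + (6 + 9*6) = 490/593 + (6 + 54) = 490/593 + 60 = 36070/593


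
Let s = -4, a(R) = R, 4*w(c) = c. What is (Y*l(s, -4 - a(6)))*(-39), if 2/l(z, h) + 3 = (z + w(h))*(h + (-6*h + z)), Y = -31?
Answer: -1209/151 ≈ -8.0066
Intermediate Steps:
w(c) = c/4
l(z, h) = 2/(-3 + (z - 5*h)*(z + h/4)) (l(z, h) = 2/(-3 + (z + h/4)*(h + (-6*h + z))) = 2/(-3 + (z + h/4)*(h + (z - 6*h))) = 2/(-3 + (z + h/4)*(z - 5*h)) = 2/(-3 + (z - 5*h)*(z + h/4)))
(Y*l(s, -4 - a(6)))*(-39) = -248/(-12 - 5*(-4 - 1*6)² + 4*(-4)² - 19*(-4 - 1*6)*(-4))*(-39) = -248/(-12 - 5*(-4 - 6)² + 4*16 - 19*(-4 - 6)*(-4))*(-39) = -248/(-12 - 5*(-10)² + 64 - 19*(-10)*(-4))*(-39) = -248/(-12 - 5*100 + 64 - 760)*(-39) = -248/(-12 - 500 + 64 - 760)*(-39) = -248/(-1208)*(-39) = -248*(-1)/1208*(-39) = -31*(-1/151)*(-39) = (31/151)*(-39) = -1209/151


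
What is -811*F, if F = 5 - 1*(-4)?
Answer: -7299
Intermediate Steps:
F = 9 (F = 5 + 4 = 9)
-811*F = -811*9 = -7299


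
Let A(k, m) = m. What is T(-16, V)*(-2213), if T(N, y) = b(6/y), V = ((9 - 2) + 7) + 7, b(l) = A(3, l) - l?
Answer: 0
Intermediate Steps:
b(l) = 0 (b(l) = l - l = 0)
V = 21 (V = (7 + 7) + 7 = 14 + 7 = 21)
T(N, y) = 0
T(-16, V)*(-2213) = 0*(-2213) = 0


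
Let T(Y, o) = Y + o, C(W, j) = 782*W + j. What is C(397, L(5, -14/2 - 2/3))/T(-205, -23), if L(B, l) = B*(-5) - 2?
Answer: -310427/228 ≈ -1361.5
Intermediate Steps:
L(B, l) = -2 - 5*B (L(B, l) = -5*B - 2 = -2 - 5*B)
C(W, j) = j + 782*W
C(397, L(5, -14/2 - 2/3))/T(-205, -23) = ((-2 - 5*5) + 782*397)/(-205 - 23) = ((-2 - 25) + 310454)/(-228) = (-27 + 310454)*(-1/228) = 310427*(-1/228) = -310427/228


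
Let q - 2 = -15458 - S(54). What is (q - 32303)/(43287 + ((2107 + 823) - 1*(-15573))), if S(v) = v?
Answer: -47813/61790 ≈ -0.77380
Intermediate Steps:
q = -15510 (q = 2 + (-15458 - 1*54) = 2 + (-15458 - 54) = 2 - 15512 = -15510)
(q - 32303)/(43287 + ((2107 + 823) - 1*(-15573))) = (-15510 - 32303)/(43287 + ((2107 + 823) - 1*(-15573))) = -47813/(43287 + (2930 + 15573)) = -47813/(43287 + 18503) = -47813/61790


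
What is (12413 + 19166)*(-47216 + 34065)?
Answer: -415295429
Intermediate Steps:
(12413 + 19166)*(-47216 + 34065) = 31579*(-13151) = -415295429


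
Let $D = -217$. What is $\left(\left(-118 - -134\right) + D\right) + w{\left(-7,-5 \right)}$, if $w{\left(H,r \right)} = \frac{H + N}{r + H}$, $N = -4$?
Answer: $- \frac{2401}{12} \approx -200.08$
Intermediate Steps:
$w{\left(H,r \right)} = \frac{-4 + H}{H + r}$ ($w{\left(H,r \right)} = \frac{H - 4}{r + H} = \frac{-4 + H}{H + r}$)
$\left(\left(-118 - -134\right) + D\right) + w{\left(-7,-5 \right)} = \left(\left(-118 - -134\right) - 217\right) + \frac{-4 - 7}{-7 - 5} = \left(\left(-118 + 134\right) - 217\right) + \frac{1}{-12} \left(-11\right) = \left(16 - 217\right) - - \frac{11}{12} = -201 + \frac{11}{12} = - \frac{2401}{12}$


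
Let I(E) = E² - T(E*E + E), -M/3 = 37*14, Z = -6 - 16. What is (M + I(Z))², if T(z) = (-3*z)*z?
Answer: 408655904644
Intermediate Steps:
Z = -22
T(z) = -3*z²
M = -1554 (M = -111*14 = -3*518 = -1554)
I(E) = E² + 3*(E + E²)² (I(E) = E² - (-3)*(E*E + E)² = E² - (-3)*(E² + E)² = E² - (-3)*(E + E²)² = E² + 3*(E + E²)²)
(M + I(Z))² = (-1554 + (-22)²*(1 + 3*(1 - 22)²))² = (-1554 + 484*(1 + 3*(-21)²))² = (-1554 + 484*(1 + 3*441))² = (-1554 + 484*(1 + 1323))² = (-1554 + 484*1324)² = (-1554 + 640816)² = 639262² = 408655904644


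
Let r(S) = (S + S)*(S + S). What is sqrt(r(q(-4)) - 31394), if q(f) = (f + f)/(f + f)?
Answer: I*sqrt(31390) ≈ 177.17*I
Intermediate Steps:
q(f) = 1 (q(f) = (2*f)/((2*f)) = (2*f)*(1/(2*f)) = 1)
r(S) = 4*S**2 (r(S) = (2*S)*(2*S) = 4*S**2)
sqrt(r(q(-4)) - 31394) = sqrt(4*1**2 - 31394) = sqrt(4*1 - 31394) = sqrt(4 - 31394) = sqrt(-31390) = I*sqrt(31390)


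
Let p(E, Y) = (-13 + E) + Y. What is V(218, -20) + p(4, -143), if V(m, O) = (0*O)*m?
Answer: -152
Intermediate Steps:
p(E, Y) = -13 + E + Y
V(m, O) = 0 (V(m, O) = 0*m = 0)
V(218, -20) + p(4, -143) = 0 + (-13 + 4 - 143) = 0 - 152 = -152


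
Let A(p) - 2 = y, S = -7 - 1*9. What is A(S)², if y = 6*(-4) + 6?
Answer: 256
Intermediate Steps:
y = -18 (y = -24 + 6 = -18)
S = -16 (S = -7 - 9 = -16)
A(p) = -16 (A(p) = 2 - 18 = -16)
A(S)² = (-16)² = 256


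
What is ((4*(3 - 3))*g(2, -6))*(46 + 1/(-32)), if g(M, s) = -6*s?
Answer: 0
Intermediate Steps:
((4*(3 - 3))*g(2, -6))*(46 + 1/(-32)) = ((4*(3 - 3))*(-6*(-6)))*(46 + 1/(-32)) = ((4*0)*36)*(46 - 1/32) = (0*36)*(1471/32) = 0*(1471/32) = 0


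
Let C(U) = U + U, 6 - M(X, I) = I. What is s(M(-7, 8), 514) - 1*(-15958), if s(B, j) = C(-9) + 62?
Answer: 16002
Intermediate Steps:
M(X, I) = 6 - I
C(U) = 2*U
s(B, j) = 44 (s(B, j) = 2*(-9) + 62 = -18 + 62 = 44)
s(M(-7, 8), 514) - 1*(-15958) = 44 - 1*(-15958) = 44 + 15958 = 16002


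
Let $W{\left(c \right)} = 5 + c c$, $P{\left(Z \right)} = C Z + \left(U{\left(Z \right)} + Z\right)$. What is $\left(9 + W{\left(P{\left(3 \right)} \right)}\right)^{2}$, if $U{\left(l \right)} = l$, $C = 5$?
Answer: $207025$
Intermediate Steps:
$P{\left(Z \right)} = 7 Z$ ($P{\left(Z \right)} = 5 Z + \left(Z + Z\right) = 5 Z + 2 Z = 7 Z$)
$W{\left(c \right)} = 5 + c^{2}$
$\left(9 + W{\left(P{\left(3 \right)} \right)}\right)^{2} = \left(9 + \left(5 + \left(7 \cdot 3\right)^{2}\right)\right)^{2} = \left(9 + \left(5 + 21^{2}\right)\right)^{2} = \left(9 + \left(5 + 441\right)\right)^{2} = \left(9 + 446\right)^{2} = 455^{2} = 207025$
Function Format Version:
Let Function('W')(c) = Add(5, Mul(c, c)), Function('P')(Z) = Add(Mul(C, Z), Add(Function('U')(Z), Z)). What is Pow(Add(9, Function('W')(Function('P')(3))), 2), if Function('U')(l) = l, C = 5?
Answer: 207025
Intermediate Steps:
Function('P')(Z) = Mul(7, Z) (Function('P')(Z) = Add(Mul(5, Z), Add(Z, Z)) = Add(Mul(5, Z), Mul(2, Z)) = Mul(7, Z))
Function('W')(c) = Add(5, Pow(c, 2))
Pow(Add(9, Function('W')(Function('P')(3))), 2) = Pow(Add(9, Add(5, Pow(Mul(7, 3), 2))), 2) = Pow(Add(9, Add(5, Pow(21, 2))), 2) = Pow(Add(9, Add(5, 441)), 2) = Pow(Add(9, 446), 2) = Pow(455, 2) = 207025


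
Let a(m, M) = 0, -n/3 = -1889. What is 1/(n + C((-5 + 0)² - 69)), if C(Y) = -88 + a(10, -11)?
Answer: 1/5579 ≈ 0.00017924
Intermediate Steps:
n = 5667 (n = -3*(-1889) = 5667)
C(Y) = -88 (C(Y) = -88 + 0 = -88)
1/(n + C((-5 + 0)² - 69)) = 1/(5667 - 88) = 1/5579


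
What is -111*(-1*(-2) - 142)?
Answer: 15540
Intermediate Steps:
-111*(-1*(-2) - 142) = -111*(2 - 142) = -111*(-140) = 15540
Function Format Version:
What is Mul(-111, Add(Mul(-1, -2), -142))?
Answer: 15540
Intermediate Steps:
Mul(-111, Add(Mul(-1, -2), -142)) = Mul(-111, Add(2, -142)) = Mul(-111, -140) = 15540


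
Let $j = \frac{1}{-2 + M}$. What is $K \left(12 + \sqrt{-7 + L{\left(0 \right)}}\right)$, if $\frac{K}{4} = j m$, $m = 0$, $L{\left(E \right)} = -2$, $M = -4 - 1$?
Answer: $0$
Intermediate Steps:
$M = -5$ ($M = -4 - 1 = -5$)
$j = - \frac{1}{7}$ ($j = \frac{1}{-2 - 5} = \frac{1}{-7} = - \frac{1}{7} \approx -0.14286$)
$K = 0$ ($K = 4 \left(\left(- \frac{1}{7}\right) 0\right) = 4 \cdot 0 = 0$)
$K \left(12 + \sqrt{-7 + L{\left(0 \right)}}\right) = 0 \left(12 + \sqrt{-7 - 2}\right) = 0 \left(12 + \sqrt{-9}\right) = 0 \left(12 + 3 i\right) = 0$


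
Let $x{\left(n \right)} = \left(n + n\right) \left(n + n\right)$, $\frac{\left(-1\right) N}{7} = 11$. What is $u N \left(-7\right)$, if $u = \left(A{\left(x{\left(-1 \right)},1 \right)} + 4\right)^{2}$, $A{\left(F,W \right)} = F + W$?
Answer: $43659$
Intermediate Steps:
$N = -77$ ($N = \left(-7\right) 11 = -77$)
$x{\left(n \right)} = 4 n^{2}$ ($x{\left(n \right)} = 2 n 2 n = 4 n^{2}$)
$u = 81$ ($u = \left(\left(4 \left(-1\right)^{2} + 1\right) + 4\right)^{2} = \left(\left(4 \cdot 1 + 1\right) + 4\right)^{2} = \left(\left(4 + 1\right) + 4\right)^{2} = \left(5 + 4\right)^{2} = 9^{2} = 81$)
$u N \left(-7\right) = 81 \left(-77\right) \left(-7\right) = \left(-6237\right) \left(-7\right) = 43659$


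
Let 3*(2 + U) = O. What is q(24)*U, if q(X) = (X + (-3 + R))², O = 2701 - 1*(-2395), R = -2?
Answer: 1837490/3 ≈ 6.1250e+5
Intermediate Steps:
O = 5096 (O = 2701 + 2395 = 5096)
U = 5090/3 (U = -2 + (⅓)*5096 = -2 + 5096/3 = 5090/3 ≈ 1696.7)
q(X) = (-5 + X)² (q(X) = (X + (-3 - 2))² = (X - 5)² = (-5 + X)²)
q(24)*U = (-5 + 24)²*(5090/3) = 19²*(5090/3) = 361*(5090/3) = 1837490/3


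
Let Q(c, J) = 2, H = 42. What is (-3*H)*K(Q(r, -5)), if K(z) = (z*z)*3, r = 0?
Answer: -1512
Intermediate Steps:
K(z) = 3*z² (K(z) = z²*3 = 3*z²)
(-3*H)*K(Q(r, -5)) = (-3*42)*(3*2²) = -378*4 = -126*12 = -1512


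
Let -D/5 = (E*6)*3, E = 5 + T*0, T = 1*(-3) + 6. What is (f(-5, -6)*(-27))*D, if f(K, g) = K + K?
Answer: -121500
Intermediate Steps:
f(K, g) = 2*K
T = 3 (T = -3 + 6 = 3)
E = 5 (E = 5 + 3*0 = 5 + 0 = 5)
D = -450 (D = -5*5*6*3 = -150*3 = -5*90 = -450)
(f(-5, -6)*(-27))*D = ((2*(-5))*(-27))*(-450) = -10*(-27)*(-450) = 270*(-450) = -121500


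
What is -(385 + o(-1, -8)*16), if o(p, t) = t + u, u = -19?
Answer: 47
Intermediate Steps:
o(p, t) = -19 + t (o(p, t) = t - 19 = -19 + t)
-(385 + o(-1, -8)*16) = -(385 + (-19 - 8)*16) = -(385 - 27*16) = -(385 - 432) = -1*(-47) = 47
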